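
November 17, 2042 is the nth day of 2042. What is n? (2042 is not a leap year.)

Days in months before November: 31 + 28 + 31 + 30 + 31 + 30 + 31 + 31 + 30 + 31 = 304.
Plus 17 days into November → day 321.

321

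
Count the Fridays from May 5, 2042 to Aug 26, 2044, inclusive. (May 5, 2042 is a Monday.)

May 5, 2042 is a Monday; the first Friday on or after it is May 9, 2042 (4 days later).
From May 9, 2042 to Aug 26, 2044: 236 + 365 + 239 = 840 days (rest of 2042, 2043, to Aug 26, 2044 in 2044).
840 ÷ 7 = 120 full weeks with remainder 0, so 120 more Fridays after the first → 121.

121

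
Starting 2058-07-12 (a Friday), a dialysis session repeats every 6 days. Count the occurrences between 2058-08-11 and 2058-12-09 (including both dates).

Occurrences land 6·i days after 2058-07-12 for i = 0, 1, 2, …
2058-08-11 is 30 days after the start; 30 ÷ 6 = 5 remainder 0. First occurrence in the window: #6 on 2058-08-11 (5×6 = 30 days in).
2058-12-09 is 150 days after the start; 150 ÷ 6 = 25 remainder 0. Last occurrence in the window: #26 on 2058-12-09.
Occurrences #6 through #26: 21 in total.

21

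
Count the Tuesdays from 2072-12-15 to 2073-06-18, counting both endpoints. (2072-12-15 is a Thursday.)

2072-12-15 is a Thursday; the first Tuesday on or after it is 2072-12-20 (5 days later).
From 2072-12-20 to 2073-06-18: 11 + 31 + 28 + 31 + 30 + 31 + 18 = 180 days (rest of December, January, February, March, April, May, June).
180 ÷ 7 = 25 full weeks with remainder 5, so 25 more Tuesdays after the first → 26.

26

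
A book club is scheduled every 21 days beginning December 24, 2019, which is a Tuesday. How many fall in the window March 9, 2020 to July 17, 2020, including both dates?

Occurrences land 21·i days after December 24, 2019 for i = 0, 1, 2, …
March 9, 2020 is 76 days after the start; 76 ÷ 21 = 3 remainder 13; since the remainder is 13, round up to i = 4. First occurrence in the window: #5 on March 17, 2020 (4×21 = 84 days in).
July 17, 2020 is 206 days after the start; 206 ÷ 21 = 9 remainder 17. Last occurrence in the window: #10 on June 30, 2020.
Occurrences #5 through #10: 6 in total.

6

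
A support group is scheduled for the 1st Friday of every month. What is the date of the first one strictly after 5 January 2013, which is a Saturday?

January 2013 starts on a Tuesday, so its 1st Friday is 4 January 2013 (3 days in).
That is not after 5 January 2013, so look at February 2013.
February 2013 starts on a Friday, so its 1st Friday is 1 February 2013.

1 February 2013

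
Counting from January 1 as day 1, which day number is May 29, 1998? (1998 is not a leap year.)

149

Days in months before May: 31 + 28 + 31 + 30 = 120.
Plus 29 days into May → day 149.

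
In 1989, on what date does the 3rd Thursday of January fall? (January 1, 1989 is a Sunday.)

19 January 1989

January 1989 begins on a Sunday, so the first Thursday is January 5 (4 days later).
The 3rd Thursday is 2 weeks later: 5 + 14 = 19.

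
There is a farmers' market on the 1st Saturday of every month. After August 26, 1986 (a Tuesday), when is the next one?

September 6, 1986

August 1986 starts on a Friday, so its 1st Saturday is August 2, 1986 (1 day in).
That is not after August 26, 1986, so look at September 1986.
September 1986 starts on a Monday, so its 1st Saturday is September 6, 1986 (5 days in).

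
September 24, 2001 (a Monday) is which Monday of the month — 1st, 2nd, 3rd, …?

4th

Day 24 falls in week ⌈24/7⌉ of the month.
Days 1–7 hold the 1st Monday, 8–14 the 2nd, 15–21 the 3rd, 22–28 the 4th, 29–31 the 5th.
24 is in the range for the 4th.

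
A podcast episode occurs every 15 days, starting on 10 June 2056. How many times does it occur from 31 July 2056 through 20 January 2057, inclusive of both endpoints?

11

Occurrences land 15·i days after 10 June 2056 for i = 0, 1, 2, …
31 July 2056 is 51 days after the start; 51 ÷ 15 = 3 remainder 6; since the remainder is 6, round up to i = 4. First occurrence in the window: #5 on 9 August 2056 (4×15 = 60 days in).
20 January 2057 is 224 days after the start; 224 ÷ 15 = 14 remainder 14. Last occurrence in the window: #15 on 6 January 2057.
Occurrences #5 through #15: 11 in total.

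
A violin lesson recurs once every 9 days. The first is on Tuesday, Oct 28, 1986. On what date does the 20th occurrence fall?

Apr 17, 1987

The 20th occurrence is 19 intervals after the first: 19 × 9 = 171 days after Oct 28, 1986.
Oct has 31 days — 3 days to the end of Oct leaves 168.
Nov has 30 days (138 left).
Dec has 31 days (107 left).
Jan has 31 days (76 left).
Feb has 28 days (48 left).
Mar has 31 days (17 left).
17 days into Apr → Apr 17, 1987.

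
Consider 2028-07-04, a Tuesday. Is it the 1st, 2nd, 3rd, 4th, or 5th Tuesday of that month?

Day 4 falls in week ⌈4/7⌉ of the month.
Days 1–7 hold the 1st Tuesday, 8–14 the 2nd, 15–21 the 3rd, 22–28 the 4th, 29–31 the 5th.
4 is in the range for the 1st.

1st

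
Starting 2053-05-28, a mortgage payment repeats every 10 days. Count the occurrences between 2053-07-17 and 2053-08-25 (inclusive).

Occurrences land 10·i days after 2053-05-28 for i = 0, 1, 2, …
2053-07-17 is 50 days after the start; 50 ÷ 10 = 5 remainder 0. First occurrence in the window: #6 on 2053-07-17 (5×10 = 50 days in).
2053-08-25 is 89 days after the start; 89 ÷ 10 = 8 remainder 9. Last occurrence in the window: #9 on 2053-08-16.
Occurrences #6 through #9: 4 in total.

4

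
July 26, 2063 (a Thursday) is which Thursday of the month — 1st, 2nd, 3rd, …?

Day 26 falls in week ⌈26/7⌉ of the month.
Days 1–7 hold the 1st Thursday, 8–14 the 2nd, 15–21 the 3rd, 22–28 the 4th, 29–31 the 5th.
26 is in the range for the 4th.

4th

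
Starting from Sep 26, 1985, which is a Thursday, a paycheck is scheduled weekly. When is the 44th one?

The 44th occurrence is 43 intervals after the first: 43 × 7 = 301 days after Sep 26, 1985.
Sep has 30 days — 4 days to the end of Sep leaves 297.
Oct has 31 days (266 left).
Nov has 30 days (236 left).
Dec has 31 days (205 left).
Jan has 31 days (174 left).
Feb has 28 days (146 left).
Mar has 31 days (115 left).
Apr has 30 days (85 left).
May has 31 days (54 left).
Jun has 30 days (24 left).
24 days into Jul → Jul 24, 1986.

Jul 24, 1986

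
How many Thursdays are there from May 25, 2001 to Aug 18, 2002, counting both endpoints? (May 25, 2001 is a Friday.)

May 25, 2001 is a Friday; the first Thursday on or after it is May 31, 2001 (6 days later).
From May 31, 2001 to Aug 18, 2002: 214 + 230 = 444 days (rest of 2001, to Aug 18, 2002 in 2002).
444 ÷ 7 = 63 full weeks with remainder 3, so 63 more Thursdays after the first → 64.

64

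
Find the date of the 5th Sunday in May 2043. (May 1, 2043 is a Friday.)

2043-05-31

May 2043 begins on a Friday, so the first Sunday is May 3 (2 days later).
The 5th Sunday is 4 weeks later: 3 + 28 = 31.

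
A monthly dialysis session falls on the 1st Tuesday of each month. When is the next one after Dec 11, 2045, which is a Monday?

Jan 2, 2046

Dec 2045 starts on a Friday, so its 1st Tuesday is Dec 5, 2045 (4 days in).
That is not after Dec 11, 2045, so look at Jan 2046.
Jan 2046 starts on a Monday, so its 1st Tuesday is Jan 2, 2046 (1 day in).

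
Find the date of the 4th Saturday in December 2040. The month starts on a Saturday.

December 2040 begins on a Saturday, so the first Saturday is December 1.
The 4th Saturday is 3 weeks later: 1 + 21 = 22.

2040-12-22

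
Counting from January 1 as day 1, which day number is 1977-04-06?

96

Days in months before April: 31 + 28 + 31 = 90.
Plus 6 days into April → day 96.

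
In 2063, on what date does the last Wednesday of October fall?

October 31, 2063

The first Wednesday of October 2063 is October 3.
October 2063 has 31 days. Adding weeks: 3, 10, 17, 24, 31 — the last one ≤ 31 is the 31st.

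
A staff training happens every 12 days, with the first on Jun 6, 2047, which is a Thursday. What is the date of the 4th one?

The 4th occurrence is 3 intervals after the first: 3 × 12 = 36 days after Jun 6, 2047.
Jun has 30 days — 24 days to the end of Jun leaves 12.
12 days into Jul → Jul 12, 2047.

Jul 12, 2047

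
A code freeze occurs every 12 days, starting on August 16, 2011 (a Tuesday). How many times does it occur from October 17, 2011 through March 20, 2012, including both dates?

Occurrences land 12·i days after August 16, 2011 for i = 0, 1, 2, …
October 17, 2011 is 62 days after the start; 62 ÷ 12 = 5 remainder 2; since the remainder is 2, round up to i = 6. First occurrence in the window: #7 on October 27, 2011 (6×12 = 72 days in).
March 20, 2012 is 217 days after the start; 217 ÷ 12 = 18 remainder 1. Last occurrence in the window: #19 on March 19, 2012.
Occurrences #7 through #19: 13 in total.

13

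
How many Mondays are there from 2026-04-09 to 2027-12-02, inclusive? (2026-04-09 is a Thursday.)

2026-04-09 is a Thursday; the first Monday on or after it is 2026-04-13 (4 days later).
From 2026-04-13 to 2027-12-02: 262 + 336 = 598 days (rest of 2026, to 2027-12-02 in 2027).
598 ÷ 7 = 85 full weeks with remainder 3, so 85 more Mondays after the first → 86.

86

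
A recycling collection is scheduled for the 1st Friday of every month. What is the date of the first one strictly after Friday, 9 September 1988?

7 October 1988

September 1988 starts on a Thursday, so its 1st Friday is 2 September 1988 (1 day in).
That is not after 9 September 1988, so look at October 1988.
October 1988 starts on a Saturday, so its 1st Friday is 7 October 1988 (6 days in).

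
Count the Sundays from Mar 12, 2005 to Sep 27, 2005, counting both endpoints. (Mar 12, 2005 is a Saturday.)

Mar 12, 2005 is a Saturday; the first Sunday on or after it is Mar 13, 2005 (1 day later).
From Mar 13, 2005 to Sep 27, 2005: 18 + 30 + 31 + 30 + 31 + 31 + 27 = 198 days (rest of Mar, Apr, May, Jun, Jul, Aug, Sep).
198 ÷ 7 = 28 full weeks with remainder 2, so 28 more Sundays after the first → 29.

29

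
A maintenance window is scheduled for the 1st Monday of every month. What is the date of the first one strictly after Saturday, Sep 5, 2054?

Sep 7, 2054

Sep 2054 starts on a Tuesday, so its 1st Monday is Sep 7, 2054 (6 days in).
Sep 7, 2054 is after Sep 5, 2054, so that is the next one.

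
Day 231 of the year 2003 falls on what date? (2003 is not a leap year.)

Aug 19, 2003

Jan has 31 days (231 − 31 = 200 remain).
Feb has 28 days (200 − 28 = 172 remain).
Mar has 31 days (172 − 31 = 141 remain).
Apr has 30 days (141 − 30 = 111 remain).
May has 31 days (111 − 31 = 80 remain).
Jun has 30 days (80 − 30 = 50 remain).
Jul has 31 days (50 − 31 = 19 remain).
19 into Aug → Aug 19.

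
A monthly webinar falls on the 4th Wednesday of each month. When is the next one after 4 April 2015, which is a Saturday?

April 2015 starts on a Wednesday; its first Wednesday is the 1st, so the 4th Wednesday is the 22nd — 22 April 2015.
22 April 2015 is after 4 April 2015, so that is the next one.

22 April 2015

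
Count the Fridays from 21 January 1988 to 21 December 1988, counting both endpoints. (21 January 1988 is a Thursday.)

48

21 January 1988 is a Thursday; the first Friday on or after it is 22 January 1988 (1 day later).
From 22 January 1988 to 21 December 1988: 9 + 29 + 31 + 30 + 31 + 30 + 31 + 31 + 30 + 31 + 30 + 21 = 334 days (rest of January, February, March, April, May, June, July, August, September, October, November, December).
334 ÷ 7 = 47 full weeks with remainder 5, so 47 more Fridays after the first → 48.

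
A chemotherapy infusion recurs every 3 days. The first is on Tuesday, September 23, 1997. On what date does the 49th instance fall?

February 14, 1998

The 49th occurrence is 48 intervals after the first: 48 × 3 = 144 days after September 23, 1997.
September has 30 days — 7 days to the end of September leaves 137.
October has 31 days (106 left).
November has 30 days (76 left).
December has 31 days (45 left).
January has 31 days (14 left).
14 days into February → February 14, 1998.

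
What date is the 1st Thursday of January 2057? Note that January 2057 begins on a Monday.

January 2057 begins on a Monday, so the first Thursday is January 4 (3 days later).

4 January 2057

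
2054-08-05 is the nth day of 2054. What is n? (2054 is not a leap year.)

217

Days in months before August: 31 + 28 + 31 + 30 + 31 + 30 + 31 = 212.
Plus 5 days into August → day 217.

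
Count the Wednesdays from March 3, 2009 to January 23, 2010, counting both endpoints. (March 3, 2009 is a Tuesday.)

47

March 3, 2009 is a Tuesday; the first Wednesday on or after it is March 4, 2009 (1 day later).
From March 4, 2009 to January 23, 2010: 27 + 30 + 31 + 30 + 31 + 31 + 30 + 31 + 30 + 31 + 23 = 325 days (rest of March, April, May, June, July, August, September, October, November, December, January).
325 ÷ 7 = 46 full weeks with remainder 3, so 46 more Wednesdays after the first → 47.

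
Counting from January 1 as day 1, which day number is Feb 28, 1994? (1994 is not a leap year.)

Days in months before Feb: 31 = 31.
Plus 28 days into Feb → day 59.

59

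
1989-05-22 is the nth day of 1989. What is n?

142

Days in months before May: 31 + 28 + 31 + 30 = 120.
Plus 22 days into May → day 142.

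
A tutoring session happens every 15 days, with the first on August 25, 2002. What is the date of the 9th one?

December 23, 2002

The 9th occurrence is 8 intervals after the first: 8 × 15 = 120 days after August 25, 2002.
August has 31 days — 6 days to the end of August leaves 114.
September has 30 days (84 left).
October has 31 days (53 left).
November has 30 days (23 left).
23 days into December → December 23, 2002.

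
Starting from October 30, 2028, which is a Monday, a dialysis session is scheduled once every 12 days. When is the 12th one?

March 11, 2029

The 12th occurrence is 11 intervals after the first: 11 × 12 = 132 days after October 30, 2028.
October has 31 days — 1 day to the end of October leaves 131.
November has 30 days (101 left).
December has 31 days (70 left).
January has 31 days (39 left).
February has 28 days (11 left).
11 days into March → March 11, 2029.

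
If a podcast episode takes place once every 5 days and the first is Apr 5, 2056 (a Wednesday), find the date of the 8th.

May 10, 2056

The 8th occurrence is 7 intervals after the first: 7 × 5 = 35 days after Apr 5, 2056.
Apr has 30 days — 25 days to the end of Apr leaves 10.
10 days into May → May 10, 2056.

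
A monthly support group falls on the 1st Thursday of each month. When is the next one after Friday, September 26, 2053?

September 2053 starts on a Monday, so its 1st Thursday is September 4, 2053 (3 days in).
That is not after September 26, 2053, so look at October 2053.
October 2053 starts on a Wednesday, so its 1st Thursday is October 2, 2053 (1 day in).

October 2, 2053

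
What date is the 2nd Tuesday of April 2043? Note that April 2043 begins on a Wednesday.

2043-04-14

April 2043 begins on a Wednesday, so the first Tuesday is April 7 (6 days later).
The 2nd Tuesday is 1 weeks later: 7 + 7 = 14.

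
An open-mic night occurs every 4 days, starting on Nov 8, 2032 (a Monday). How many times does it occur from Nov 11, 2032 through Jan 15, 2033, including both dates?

17

Occurrences land 4·i days after Nov 8, 2032 for i = 0, 1, 2, …
Nov 11, 2032 is 3 days after the start; 3 ÷ 4 = 0 remainder 3; since the remainder is 3, round up to i = 1. First occurrence in the window: #2 on Nov 12, 2032 (1×4 = 4 days in).
Jan 15, 2033 is 68 days after the start; 68 ÷ 4 = 17 remainder 0. Last occurrence in the window: #18 on Jan 15, 2033.
Occurrences #2 through #18: 17 in total.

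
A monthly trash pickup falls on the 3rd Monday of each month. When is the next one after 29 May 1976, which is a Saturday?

21 June 1976

May 1976 starts on a Saturday; its first Monday is the 3rd, so the 3rd Monday is the 17th — 17 May 1976.
That is not after 29 May 1976, so look at June 1976.
June 1976 starts on a Tuesday; its first Monday is the 7th, so the 3rd Monday is the 21st — 21 June 1976.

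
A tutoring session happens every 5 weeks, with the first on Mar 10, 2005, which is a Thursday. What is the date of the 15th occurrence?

The 15th occurrence is 14 intervals after the first: 14 × 35 = 490 days after Mar 10, 2005.
Mar has 31 days — 21 days to the end of Mar leaves 469.
From end of Mar to end of 2005 is 275 days (194 left).
Jan has 31 days (163 left).
Feb has 28 days (135 left).
Mar has 31 days (104 left).
Apr has 30 days (74 left).
May has 31 days (43 left).
Jun has 30 days (13 left).
13 days into Jul → Jul 13, 2006.

Jul 13, 2006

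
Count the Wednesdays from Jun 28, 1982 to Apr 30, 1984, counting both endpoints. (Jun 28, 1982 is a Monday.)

Jun 28, 1982 is a Monday; the first Wednesday on or after it is Jun 30, 1982 (2 days later).
From Jun 30, 1982 to Apr 30, 1984: 184 + 365 + 121 = 670 days (rest of 1982, 1983, to Apr 30, 1984 in 1984).
670 ÷ 7 = 95 full weeks with remainder 5, so 95 more Wednesdays after the first → 96.

96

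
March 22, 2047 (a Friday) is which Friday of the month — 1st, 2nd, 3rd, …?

Day 22 falls in week ⌈22/7⌉ of the month.
Days 1–7 hold the 1st Friday, 8–14 the 2nd, 15–21 the 3rd, 22–28 the 4th, 29–31 the 5th.
22 is in the range for the 4th.

4th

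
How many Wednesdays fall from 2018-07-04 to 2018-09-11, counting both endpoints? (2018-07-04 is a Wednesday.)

10

2018-07-04 is a Wednesday; the first Wednesday on or after it is 2018-07-04.
From 2018-07-04 to 2018-09-11: 27 + 31 + 11 = 69 days (rest of July, August, September).
69 ÷ 7 = 9 full weeks with remainder 6, so 9 more Wednesdays after the first → 10.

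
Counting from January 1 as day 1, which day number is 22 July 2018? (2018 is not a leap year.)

Days in months before July: 31 + 28 + 31 + 30 + 31 + 30 = 181.
Plus 22 days into July → day 203.

203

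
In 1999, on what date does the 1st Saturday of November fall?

November 6, 1999

The first Saturday of November 1999 is November 6.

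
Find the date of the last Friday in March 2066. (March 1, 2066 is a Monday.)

March 2066 begins on a Monday, so the first Friday is March 5 (4 days later).
March 2066 has 31 days. Adding weeks: 5, 12, 19, 26 — the last one ≤ 31 is the 26th.

March 26, 2066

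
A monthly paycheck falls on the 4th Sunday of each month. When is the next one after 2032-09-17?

September 2032 starts on a Wednesday; its first Sunday is the 5th, so the 4th Sunday is the 26th — 2032-09-26.
2032-09-26 is after 2032-09-17, so that is the next one.

2032-09-26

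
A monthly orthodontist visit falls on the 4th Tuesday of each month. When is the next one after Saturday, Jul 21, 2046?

Jul 2046 starts on a Sunday; its first Tuesday is the 3rd, so the 4th Tuesday is the 24th — Jul 24, 2046.
Jul 24, 2046 is after Jul 21, 2046, so that is the next one.

Jul 24, 2046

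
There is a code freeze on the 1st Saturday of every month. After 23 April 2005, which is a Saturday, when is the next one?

April 2005 starts on a Friday, so its 1st Saturday is 2 April 2005 (1 day in).
That is not after 23 April 2005, so look at May 2005.
May 2005 starts on a Sunday, so its 1st Saturday is 7 May 2005 (6 days in).

7 May 2005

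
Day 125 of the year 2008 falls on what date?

May 4, 2008

January has 31 days (125 − 31 = 94 remain).
February has 29 days (94 − 29 = 65 remain).
March has 31 days (65 − 31 = 34 remain).
April has 30 days (34 − 30 = 4 remain).
4 into May → May 4.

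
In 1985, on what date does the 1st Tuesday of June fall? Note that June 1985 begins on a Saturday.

June 1985 begins on a Saturday, so the first Tuesday is June 4 (3 days later).

June 4, 1985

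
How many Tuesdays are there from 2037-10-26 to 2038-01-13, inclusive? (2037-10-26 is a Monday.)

12

2037-10-26 is a Monday; the first Tuesday on or after it is 2037-10-27 (1 day later).
From 2037-10-27 to 2038-01-13: 4 + 30 + 31 + 13 = 78 days (rest of October, November, December, January).
78 ÷ 7 = 11 full weeks with remainder 1, so 11 more Tuesdays after the first → 12.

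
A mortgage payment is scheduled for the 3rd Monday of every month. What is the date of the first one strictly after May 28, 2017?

May 2017 starts on a Monday; its first Monday is the 1st, so the 3rd Monday is the 15th — May 15, 2017.
That is not after May 28, 2017, so look at Jun 2017.
Jun 2017 starts on a Thursday; its first Monday is the 5th, so the 3rd Monday is the 19th — Jun 19, 2017.

Jun 19, 2017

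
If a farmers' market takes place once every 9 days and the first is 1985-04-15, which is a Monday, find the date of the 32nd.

1986-01-19

The 32nd occurrence is 31 intervals after the first: 31 × 9 = 279 days after 1985-04-15.
April has 30 days — 15 days to the end of April leaves 264.
May has 31 days (233 left).
June has 30 days (203 left).
July has 31 days (172 left).
August has 31 days (141 left).
September has 30 days (111 left).
October has 31 days (80 left).
November has 30 days (50 left).
December has 31 days (19 left).
19 days into January → 1986-01-19.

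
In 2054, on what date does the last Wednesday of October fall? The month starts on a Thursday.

2054-10-28

October 2054 begins on a Thursday, so the first Wednesday is October 7 (6 days later).
October 2054 has 31 days. Adding weeks: 7, 14, 21, 28 — the last one ≤ 31 is the 28th.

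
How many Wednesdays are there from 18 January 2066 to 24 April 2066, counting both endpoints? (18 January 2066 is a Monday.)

18 January 2066 is a Monday; the first Wednesday on or after it is 20 January 2066 (2 days later).
From 20 January 2066 to 24 April 2066: 11 + 28 + 31 + 24 = 94 days (rest of January, February, March, April).
94 ÷ 7 = 13 full weeks with remainder 3, so 13 more Wednesdays after the first → 14.

14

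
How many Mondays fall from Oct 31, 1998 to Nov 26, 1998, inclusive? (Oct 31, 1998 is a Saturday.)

Oct 31, 1998 is a Saturday; the first Monday on or after it is Nov 2, 1998 (2 days later).
From Nov 2, 1998 to Nov 26, 1998 is 26 − 2 = 24 days.
24 ÷ 7 = 3 full weeks with remainder 3, so 3 more Mondays after the first → 4.

4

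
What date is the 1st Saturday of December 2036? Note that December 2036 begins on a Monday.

December 2036 begins on a Monday, so the first Saturday is December 6 (5 days later).

6 December 2036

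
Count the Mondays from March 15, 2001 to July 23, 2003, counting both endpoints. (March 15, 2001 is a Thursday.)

123

March 15, 2001 is a Thursday; the first Monday on or after it is March 19, 2001 (4 days later).
From March 19, 2001 to July 23, 2003: 287 + 365 + 204 = 856 days (rest of 2001, 2002, to July 23, 2003 in 2003).
856 ÷ 7 = 122 full weeks with remainder 2, so 122 more Mondays after the first → 123.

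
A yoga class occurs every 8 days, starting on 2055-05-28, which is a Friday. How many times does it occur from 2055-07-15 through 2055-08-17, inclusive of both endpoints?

Occurrences land 8·i days after 2055-05-28 for i = 0, 1, 2, …
2055-07-15 is 48 days after the start; 48 ÷ 8 = 6 remainder 0. First occurrence in the window: #7 on 2055-07-15 (6×8 = 48 days in).
2055-08-17 is 81 days after the start; 81 ÷ 8 = 10 remainder 1. Last occurrence in the window: #11 on 2055-08-16.
Occurrences #7 through #11: 5 in total.

5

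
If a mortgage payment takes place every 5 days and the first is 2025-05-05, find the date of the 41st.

2025-11-21

The 41st occurrence is 40 intervals after the first: 40 × 5 = 200 days after 2025-05-05.
May has 31 days — 26 days to the end of May leaves 174.
June has 30 days (144 left).
July has 31 days (113 left).
August has 31 days (82 left).
September has 30 days (52 left).
October has 31 days (21 left).
21 days into November → 2025-11-21.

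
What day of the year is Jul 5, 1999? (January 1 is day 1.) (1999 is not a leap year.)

186

Days in months before Jul: 31 + 28 + 31 + 30 + 31 + 30 = 181.
Plus 5 days into Jul → day 186.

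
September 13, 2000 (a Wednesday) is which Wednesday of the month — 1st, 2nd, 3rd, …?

Day 13 falls in week ⌈13/7⌉ of the month.
Days 1–7 hold the 1st Wednesday, 8–14 the 2nd, 15–21 the 3rd, 22–28 the 4th, 29–31 the 5th.
13 is in the range for the 2nd.

2nd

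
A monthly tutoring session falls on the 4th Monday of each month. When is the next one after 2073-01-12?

2073-01-23

January 2073 starts on a Sunday; its first Monday is the 2nd, so the 4th Monday is the 23rd — 2073-01-23.
2073-01-23 is after 2073-01-12, so that is the next one.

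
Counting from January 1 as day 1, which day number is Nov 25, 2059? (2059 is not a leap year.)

Days in months before Nov: 31 + 28 + 31 + 30 + 31 + 30 + 31 + 31 + 30 + 31 = 304.
Plus 25 days into Nov → day 329.

329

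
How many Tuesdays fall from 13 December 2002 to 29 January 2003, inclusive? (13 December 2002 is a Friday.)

13 December 2002 is a Friday; the first Tuesday on or after it is 17 December 2002 (4 days later).
From 17 December 2002 to 29 January 2003: 14 + 29 = 43 days (rest of December, January).
43 ÷ 7 = 6 full weeks with remainder 1, so 6 more Tuesdays after the first → 7.

7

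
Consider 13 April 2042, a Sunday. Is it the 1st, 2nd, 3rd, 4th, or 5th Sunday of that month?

2nd

Day 13 falls in week ⌈13/7⌉ of the month.
Days 1–7 hold the 1st Sunday, 8–14 the 2nd, 15–21 the 3rd, 22–28 the 4th, 29–31 the 5th.
13 is in the range for the 2nd.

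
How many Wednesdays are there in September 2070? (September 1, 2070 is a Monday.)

4

September 1, 2070 is a Monday; the first Wednesday on or after it is September 3, 2070 (2 days later).
From September 3, 2070 to September 30, 2070 is 30 − 3 = 27 days.
27 ÷ 7 = 3 full weeks with remainder 6, so 3 more Wednesdays after the first → 4.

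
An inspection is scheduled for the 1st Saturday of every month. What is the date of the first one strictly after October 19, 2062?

November 4, 2062

October 2062 starts on a Sunday, so its 1st Saturday is October 7, 2062 (6 days in).
That is not after October 19, 2062, so look at November 2062.
November 2062 starts on a Wednesday, so its 1st Saturday is November 4, 2062 (3 days in).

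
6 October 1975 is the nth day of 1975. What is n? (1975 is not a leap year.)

279

Days in months before October: 31 + 28 + 31 + 30 + 31 + 30 + 31 + 31 + 30 = 273.
Plus 6 days into October → day 279.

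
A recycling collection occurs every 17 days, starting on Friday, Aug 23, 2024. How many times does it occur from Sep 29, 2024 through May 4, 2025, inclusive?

12

Occurrences land 17·i days after Aug 23, 2024 for i = 0, 1, 2, …
Sep 29, 2024 is 37 days after the start; 37 ÷ 17 = 2 remainder 3; since the remainder is 3, round up to i = 3. First occurrence in the window: #4 on Oct 13, 2024 (3×17 = 51 days in).
May 4, 2025 is 254 days after the start; 254 ÷ 17 = 14 remainder 16. Last occurrence in the window: #15 on Apr 18, 2025.
Occurrences #4 through #15: 12 in total.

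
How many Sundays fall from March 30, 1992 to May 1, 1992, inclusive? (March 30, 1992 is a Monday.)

4

March 30, 1992 is a Monday; the first Sunday on or after it is April 5, 1992 (6 days later).
From April 5, 1992 to May 1, 1992: 25 + 1 = 26 days (rest of April, May).
26 ÷ 7 = 3 full weeks with remainder 5, so 3 more Sundays after the first → 4.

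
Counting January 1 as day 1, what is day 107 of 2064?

January has 31 days (107 − 31 = 76 remain).
February has 29 days (76 − 29 = 47 remain).
March has 31 days (47 − 31 = 16 remain).
16 into April → April 16.

2064-04-16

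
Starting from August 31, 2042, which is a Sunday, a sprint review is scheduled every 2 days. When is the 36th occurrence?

The 36th occurrence is 35 intervals after the first: 35 × 2 = 70 days after August 31, 2042.
August has 31 days — 0 days to the end of August leaves 70.
September has 30 days (40 left).
October has 31 days (9 left).
9 days into November → November 9, 2042.

November 9, 2042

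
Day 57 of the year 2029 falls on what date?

2029-02-26

January has 31 days (57 − 31 = 26 remain).
26 into February → February 26.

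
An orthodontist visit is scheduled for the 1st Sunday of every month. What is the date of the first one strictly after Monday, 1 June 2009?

7 June 2009

June 2009 starts on a Monday, so its 1st Sunday is 7 June 2009 (6 days in).
7 June 2009 is after 1 June 2009, so that is the next one.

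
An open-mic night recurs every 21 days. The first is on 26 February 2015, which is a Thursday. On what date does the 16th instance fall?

The 16th occurrence is 15 intervals after the first: 15 × 21 = 315 days after 26 February 2015.
February has 28 days — 2 days to the end of February leaves 313.
March has 31 days (282 left).
April has 30 days (252 left).
May has 31 days (221 left).
June has 30 days (191 left).
July has 31 days (160 left).
August has 31 days (129 left).
September has 30 days (99 left).
October has 31 days (68 left).
November has 30 days (38 left).
December has 31 days (7 left).
7 days into January → 7 January 2016.

7 January 2016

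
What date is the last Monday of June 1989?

June 26, 1989

The first Monday of June 1989 is June 5.
June 1989 has 30 days. Adding weeks: 5, 12, 19, 26 — the last one ≤ 30 is the 26th.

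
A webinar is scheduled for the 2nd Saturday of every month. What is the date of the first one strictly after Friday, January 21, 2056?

January 2056 starts on a Saturday; its first Saturday is the 1st, so the 2nd Saturday is the 8th — January 8, 2056.
That is not after January 21, 2056, so look at February 2056.
February 2056 starts on a Tuesday; its first Saturday is the 5th, so the 2nd Saturday is the 12th — February 12, 2056.

February 12, 2056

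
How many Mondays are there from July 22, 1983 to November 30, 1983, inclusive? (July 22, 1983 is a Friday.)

July 22, 1983 is a Friday; the first Monday on or after it is July 25, 1983 (3 days later).
From July 25, 1983 to November 30, 1983: 6 + 31 + 30 + 31 + 30 = 128 days (rest of July, August, September, October, November).
128 ÷ 7 = 18 full weeks with remainder 2, so 18 more Mondays after the first → 19.

19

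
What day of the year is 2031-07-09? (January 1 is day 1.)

Days in months before July: 31 + 28 + 31 + 30 + 31 + 30 = 181.
Plus 9 days into July → day 190.

190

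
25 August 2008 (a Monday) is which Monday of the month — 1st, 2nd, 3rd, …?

4th

Day 25 falls in week ⌈25/7⌉ of the month.
Days 1–7 hold the 1st Monday, 8–14 the 2nd, 15–21 the 3rd, 22–28 the 4th, 29–31 the 5th.
25 is in the range for the 4th.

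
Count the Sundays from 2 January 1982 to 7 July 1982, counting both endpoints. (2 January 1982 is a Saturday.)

27

2 January 1982 is a Saturday; the first Sunday on or after it is 3 January 1982 (1 day later).
From 3 January 1982 to 7 July 1982: 28 + 28 + 31 + 30 + 31 + 30 + 7 = 185 days (rest of January, February, March, April, May, June, July).
185 ÷ 7 = 26 full weeks with remainder 3, so 26 more Sundays after the first → 27.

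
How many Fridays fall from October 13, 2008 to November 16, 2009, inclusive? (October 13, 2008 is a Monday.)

October 13, 2008 is a Monday; the first Friday on or after it is October 17, 2008 (4 days later).
From October 17, 2008 to November 16, 2009: 75 + 320 = 395 days (rest of 2008, to November 16, 2009 in 2009).
395 ÷ 7 = 56 full weeks with remainder 3, so 56 more Fridays after the first → 57.

57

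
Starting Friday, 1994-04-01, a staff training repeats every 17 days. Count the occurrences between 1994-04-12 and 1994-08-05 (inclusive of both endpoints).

7

Occurrences land 17·i days after 1994-04-01 for i = 0, 1, 2, …
1994-04-12 is 11 days after the start; 11 ÷ 17 = 0 remainder 11; since the remainder is 11, round up to i = 1. First occurrence in the window: #2 on 1994-04-18 (1×17 = 17 days in).
1994-08-05 is 126 days after the start; 126 ÷ 17 = 7 remainder 7. Last occurrence in the window: #8 on 1994-07-29.
Occurrences #2 through #8: 7 in total.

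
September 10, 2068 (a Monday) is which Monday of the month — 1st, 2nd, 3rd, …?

Day 10 falls in week ⌈10/7⌉ of the month.
Days 1–7 hold the 1st Monday, 8–14 the 2nd, 15–21 the 3rd, 22–28 the 4th, 29–31 the 5th.
10 is in the range for the 2nd.

2nd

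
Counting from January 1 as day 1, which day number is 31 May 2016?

Days in months before May: 31 + 29 + 31 + 30 = 121.
Plus 31 days into May → day 152.

152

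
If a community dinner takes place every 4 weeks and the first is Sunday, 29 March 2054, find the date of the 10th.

The 10th occurrence is 9 intervals after the first: 9 × 28 = 252 days after 29 March 2054.
March has 31 days — 2 days to the end of March leaves 250.
April has 30 days (220 left).
May has 31 days (189 left).
June has 30 days (159 left).
July has 31 days (128 left).
August has 31 days (97 left).
September has 30 days (67 left).
October has 31 days (36 left).
November has 30 days (6 left).
6 days into December → 6 December 2054.

6 December 2054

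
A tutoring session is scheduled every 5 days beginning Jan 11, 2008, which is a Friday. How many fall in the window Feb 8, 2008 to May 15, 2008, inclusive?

Occurrences land 5·i days after Jan 11, 2008 for i = 0, 1, 2, …
Feb 8, 2008 is 28 days after the start; 28 ÷ 5 = 5 remainder 3; since the remainder is 3, round up to i = 6. First occurrence in the window: #7 on Feb 10, 2008 (6×5 = 30 days in).
May 15, 2008 is 125 days after the start; 125 ÷ 5 = 25 remainder 0. Last occurrence in the window: #26 on May 15, 2008.
Occurrences #7 through #26: 20 in total.

20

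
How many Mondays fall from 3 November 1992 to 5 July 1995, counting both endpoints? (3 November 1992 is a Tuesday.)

3 November 1992 is a Tuesday; the first Monday on or after it is 9 November 1992 (6 days later).
From 9 November 1992 to 5 July 1995: 52 + 365 + 365 + 186 = 968 days (rest of 1992, 1993, 1994, to 5 July 1995 in 1995).
968 ÷ 7 = 138 full weeks with remainder 2, so 138 more Mondays after the first → 139.

139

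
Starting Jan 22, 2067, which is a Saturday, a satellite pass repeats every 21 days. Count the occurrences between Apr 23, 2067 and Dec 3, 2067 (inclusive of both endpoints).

Occurrences land 21·i days after Jan 22, 2067 for i = 0, 1, 2, …
Apr 23, 2067 is 91 days after the start; 91 ÷ 21 = 4 remainder 7; since the remainder is 7, round up to i = 5. First occurrence in the window: #6 on May 7, 2067 (5×21 = 105 days in).
Dec 3, 2067 is 315 days after the start; 315 ÷ 21 = 15 remainder 0. Last occurrence in the window: #16 on Dec 3, 2067.
Occurrences #6 through #16: 11 in total.

11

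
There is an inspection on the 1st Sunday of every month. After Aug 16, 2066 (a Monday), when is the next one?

Sep 5, 2066

Aug 2066 starts on a Sunday, so its 1st Sunday is Aug 1, 2066.
That is not after Aug 16, 2066, so look at Sep 2066.
Sep 2066 starts on a Wednesday, so its 1st Sunday is Sep 5, 2066 (4 days in).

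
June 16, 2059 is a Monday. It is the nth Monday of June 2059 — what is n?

3rd

Day 16 falls in week ⌈16/7⌉ of the month.
Days 1–7 hold the 1st Monday, 8–14 the 2nd, 15–21 the 3rd, 22–28 the 4th, 29–31 the 5th.
16 is in the range for the 3rd.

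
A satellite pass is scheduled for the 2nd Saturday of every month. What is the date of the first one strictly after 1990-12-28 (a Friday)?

December 1990 starts on a Saturday; its first Saturday is the 1st, so the 2nd Saturday is the 8th — 1990-12-08.
That is not after 1990-12-28, so look at January 1991.
January 1991 starts on a Tuesday; its first Saturday is the 5th, so the 2nd Saturday is the 12th — 1991-01-12.

1991-01-12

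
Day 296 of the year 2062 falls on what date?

January has 31 days (296 − 31 = 265 remain).
February has 28 days (265 − 28 = 237 remain).
March has 31 days (237 − 31 = 206 remain).
April has 30 days (206 − 30 = 176 remain).
May has 31 days (176 − 31 = 145 remain).
June has 30 days (145 − 30 = 115 remain).
July has 31 days (115 − 31 = 84 remain).
August has 31 days (84 − 31 = 53 remain).
September has 30 days (53 − 30 = 23 remain).
23 into October → October 23.

October 23, 2062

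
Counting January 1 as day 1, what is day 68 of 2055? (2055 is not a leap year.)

January has 31 days (68 − 31 = 37 remain).
February has 28 days (37 − 28 = 9 remain).
9 into March → March 9.

2055-03-09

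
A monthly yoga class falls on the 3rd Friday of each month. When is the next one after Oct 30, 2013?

Oct 2013 starts on a Tuesday; its first Friday is the 4th, so the 3rd Friday is the 18th — Oct 18, 2013.
That is not after Oct 30, 2013, so look at Nov 2013.
Nov 2013 starts on a Friday; its first Friday is the 1st, so the 3rd Friday is the 15th — Nov 15, 2013.

Nov 15, 2013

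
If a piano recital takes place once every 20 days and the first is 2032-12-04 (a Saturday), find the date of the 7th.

The 7th occurrence is 6 intervals after the first: 6 × 20 = 120 days after 2032-12-04.
December has 31 days — 27 days to the end of December leaves 93.
January has 31 days (62 left).
February has 28 days (34 left).
March has 31 days (3 left).
3 days into April → 2033-04-03.

2033-04-03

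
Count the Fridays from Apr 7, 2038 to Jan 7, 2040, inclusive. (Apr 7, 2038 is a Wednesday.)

92

Apr 7, 2038 is a Wednesday; the first Friday on or after it is Apr 9, 2038 (2 days later).
From Apr 9, 2038 to Jan 7, 2040: 266 + 365 + 7 = 638 days (rest of 2038, 2039, to Jan 7, 2040 in 2040).
638 ÷ 7 = 91 full weeks with remainder 1, so 91 more Fridays after the first → 92.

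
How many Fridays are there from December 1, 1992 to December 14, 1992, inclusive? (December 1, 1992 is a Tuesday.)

2

December 1, 1992 is a Tuesday; the first Friday on or after it is December 4, 1992 (3 days later).
From December 4, 1992 to December 14, 1992 is 14 − 4 = 10 days.
10 ÷ 7 = 1 full weeks with remainder 3, so 1 more Fridays after the first → 2.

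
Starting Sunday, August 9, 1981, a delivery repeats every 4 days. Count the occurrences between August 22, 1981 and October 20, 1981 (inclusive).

Occurrences land 4·i days after August 9, 1981 for i = 0, 1, 2, …
August 22, 1981 is 13 days after the start; 13 ÷ 4 = 3 remainder 1; since the remainder is 1, round up to i = 4. First occurrence in the window: #5 on August 25, 1981 (4×4 = 16 days in).
October 20, 1981 is 72 days after the start; 72 ÷ 4 = 18 remainder 0. Last occurrence in the window: #19 on October 20, 1981.
Occurrences #5 through #19: 15 in total.

15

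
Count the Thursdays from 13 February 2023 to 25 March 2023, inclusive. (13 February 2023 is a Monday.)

6

13 February 2023 is a Monday; the first Thursday on or after it is 16 February 2023 (3 days later).
From 16 February 2023 to 25 March 2023: 12 + 25 = 37 days (rest of February, March).
37 ÷ 7 = 5 full weeks with remainder 2, so 5 more Thursdays after the first → 6.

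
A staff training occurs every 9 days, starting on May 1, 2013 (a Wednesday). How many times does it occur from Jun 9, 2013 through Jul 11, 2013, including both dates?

Occurrences land 9·i days after May 1, 2013 for i = 0, 1, 2, …
Jun 9, 2013 is 39 days after the start; 39 ÷ 9 = 4 remainder 3; since the remainder is 3, round up to i = 5. First occurrence in the window: #6 on Jun 15, 2013 (5×9 = 45 days in).
Jul 11, 2013 is 71 days after the start; 71 ÷ 9 = 7 remainder 8. Last occurrence in the window: #8 on Jul 3, 2013.
Occurrences #6 through #8: 3 in total.

3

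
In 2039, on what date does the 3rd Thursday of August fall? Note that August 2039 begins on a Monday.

2039-08-18

August 2039 begins on a Monday, so the first Thursday is August 4 (3 days later).
The 3rd Thursday is 2 weeks later: 4 + 14 = 18.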